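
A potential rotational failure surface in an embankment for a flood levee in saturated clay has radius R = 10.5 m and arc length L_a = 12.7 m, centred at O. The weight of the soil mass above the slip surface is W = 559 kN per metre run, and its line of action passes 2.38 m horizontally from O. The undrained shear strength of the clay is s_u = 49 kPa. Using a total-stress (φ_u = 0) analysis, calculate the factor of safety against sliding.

Taking moments about the centre O, the resisting moment is provided by the undrained shear strength acting along the arc:
M_R = s_u·L_a·R = 49·12.70·10.5 = 6534.1 kN·m/m
M_D = W·d = 559·2.38 = 1330.4 kN·m/m
FS = M_R / M_D = 6534.1 / 1330.4 = 4.911

FS = 4.91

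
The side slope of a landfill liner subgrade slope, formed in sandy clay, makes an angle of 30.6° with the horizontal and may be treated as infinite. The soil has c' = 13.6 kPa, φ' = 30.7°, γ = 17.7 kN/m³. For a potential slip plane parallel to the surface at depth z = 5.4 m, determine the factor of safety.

FS = 1.33

For an infinite slope with a slip plane parallel to the surface (no pore pressure): FS = [c' + γz cos²β tanφ'] / [γz sinβ cosβ].
γz = 17.7·5.4 = 95.58 kN/m²
Numerator = 13.6 + 95.58·cos²30.6°·tan30.7° = 13.6 + 95.58·0.7409·0.5938 = 55.646 kPa
Denominator = 95.58·sin30.6°·cos30.6° = 95.58·0.5090·0.8607 = 41.879 kPa
FS = 55.646 / 41.879 = 1.329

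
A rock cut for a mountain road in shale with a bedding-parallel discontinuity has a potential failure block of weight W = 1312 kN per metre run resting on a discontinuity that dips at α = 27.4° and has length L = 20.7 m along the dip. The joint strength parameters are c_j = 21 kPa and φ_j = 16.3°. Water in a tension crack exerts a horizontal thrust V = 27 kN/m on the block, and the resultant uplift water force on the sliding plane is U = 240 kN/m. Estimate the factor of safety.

Resolving the block weight along and normal to the plane and applying the Mohr–Coulomb strength on the joint:
N' = W cosα − U − V sinα = 1312·cos27.4° − 240 − 27·sin27.4° = 912.4 kN/m
Driving force T = W sinα + V cosα = 1312·sin27.4° + 27·cos27.4° = 627.8 kN/m
Resisting force R = c_j·L + N'·tanφ_j = 21·20.7 + 912.4·tan16.3° = 434.7 + 266.8 = 701.5 kN/m
FS = R / T = 701.5 / 627.8 = 1.117

FS = 1.12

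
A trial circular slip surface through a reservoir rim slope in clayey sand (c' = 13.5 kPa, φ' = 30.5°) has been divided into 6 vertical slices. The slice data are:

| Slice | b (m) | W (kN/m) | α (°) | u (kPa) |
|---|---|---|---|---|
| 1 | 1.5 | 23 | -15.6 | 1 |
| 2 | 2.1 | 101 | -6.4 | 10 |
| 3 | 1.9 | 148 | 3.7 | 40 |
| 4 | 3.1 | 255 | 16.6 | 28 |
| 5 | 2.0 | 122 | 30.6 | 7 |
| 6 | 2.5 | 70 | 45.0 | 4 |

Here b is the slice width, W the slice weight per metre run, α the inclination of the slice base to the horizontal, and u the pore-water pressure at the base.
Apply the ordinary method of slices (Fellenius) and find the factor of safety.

FS = 2.62

Ordinary method of slices: FS = Σ[c'·Δl_i + (W_i cosα_i − u_i·Δl_i)·tanφ'] / Σ W_i sinα_i, with Δl_i = b_i / cosα_i.
Slice 1: Δl = 1.5/cos(-15.6°) = 1.557 m; N'_1 = 23·cos(-15.6°) − 1·1.557 = 20.6; c'Δl = 21.02; W sinα = -6.2
Slice 2: Δl = 2.1/cos(-6.4°) = 2.113 m; N'_2 = 101·cos(-6.4°) − 10·2.113 = 79.2; c'Δl = 28.53; W sinα = -11.3
Slice 3: Δl = 1.9/cos3.7° = 1.904 m; N'_3 = 148·cos3.7° − 40·1.904 = 71.5; c'Δl = 25.70; W sinα = 9.6
Slice 4: Δl = 3.1/cos16.6° = 3.235 m; N'_4 = 255·cos16.6° − 28·3.235 = 153.8; c'Δl = 43.67; W sinα = 72.9
Slice 5: Δl = 2.0/cos30.6° = 2.324 m; N'_5 = 122·cos30.6° − 7·2.324 = 88.7; c'Δl = 31.37; W sinα = 62.1
Slice 6: Δl = 2.5/cos45.0° = 3.536 m; N'_6 = 70·cos45.0° − 4·3.536 = 35.4; c'Δl = 47.73; W sinα = 49.5
Σc'Δl = 198.0 kN/m; ΣN' = 449.3 kN/m; ΣW sinα = 176.6 kN/m
Resisting = 198.0 + 449.3·tan30.5° = 198.0 + 264.6 = 462.7 kN/m
FS = 462.7 / 176.6 = 2.620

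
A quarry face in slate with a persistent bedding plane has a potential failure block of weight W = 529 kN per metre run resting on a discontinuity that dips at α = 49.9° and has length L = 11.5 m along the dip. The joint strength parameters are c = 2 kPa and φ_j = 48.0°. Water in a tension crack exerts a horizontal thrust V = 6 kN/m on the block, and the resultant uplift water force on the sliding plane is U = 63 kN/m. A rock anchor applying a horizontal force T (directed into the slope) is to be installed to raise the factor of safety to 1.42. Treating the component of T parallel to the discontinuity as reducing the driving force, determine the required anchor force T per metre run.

Resolving forces along and normal to the sliding plane, with the horizontal anchor force T adding T·sinα to the effective normal force and T·cosα acting up the plane against the driving force:
FS = [cL + (W cosα − U − V sinα + T sinα) tanφ_j] / [W sinα + V cosα − T cosα]
Without the anchor: N' = 273.2 kN/m, driving T_d = 408.5 kN/m, resisting R = 2·11.5 + 273.2·tan48.0° = 326.4 kN/m, FS = 0.80.
Setting FS = 1.42 and solving for T:
1.42·(408.5 − T cos49.9°) = 326.4 + T sin49.9°·tan48.0°
T·(sin49.9°·tan48.0° + 1.42·cos49.9°) = 1.42·408.5 − 326.4
T·(0.7649·1.1106 + 1.42·0.6441) = 580.1 − 326.4 = 253.7
T·1.7642 = 253.7
T = 143.8 kN/m

T = 144 kN/m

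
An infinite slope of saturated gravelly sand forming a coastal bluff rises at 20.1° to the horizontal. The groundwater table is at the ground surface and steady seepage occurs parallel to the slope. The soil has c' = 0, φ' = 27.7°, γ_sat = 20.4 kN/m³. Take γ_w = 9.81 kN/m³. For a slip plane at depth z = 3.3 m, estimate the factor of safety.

FS = 0.74

With seepage parallel to the slope and the water table at the surface, the effective normal stress on the slip plane uses the buoyant unit weight γ' = γ_sat − γ_w while the driving shear stress uses γ_sat:
FS = [c' + γ' z cos²β tanφ'] / [γ_sat z sinβ cosβ]
(For c' = 0 this reduces to FS = (γ'/γ_sat)·tanφ'/tanβ.)
γ' = 20.4 − 9.81 = 10.59 kN/m³
Numerator = 0.0 + 10.59·3.3·cos²20.1°·tan27.7° = 0.0 + 10.59·3.3·0.8819·0.5250 = 16.181 kPa
Denominator = 20.4·3.3·sin20.1°·cos20.1° = 20.4·3.3·0.3437·0.9391 = 21.726 kPa
FS = 16.181 / 21.726 = 0.745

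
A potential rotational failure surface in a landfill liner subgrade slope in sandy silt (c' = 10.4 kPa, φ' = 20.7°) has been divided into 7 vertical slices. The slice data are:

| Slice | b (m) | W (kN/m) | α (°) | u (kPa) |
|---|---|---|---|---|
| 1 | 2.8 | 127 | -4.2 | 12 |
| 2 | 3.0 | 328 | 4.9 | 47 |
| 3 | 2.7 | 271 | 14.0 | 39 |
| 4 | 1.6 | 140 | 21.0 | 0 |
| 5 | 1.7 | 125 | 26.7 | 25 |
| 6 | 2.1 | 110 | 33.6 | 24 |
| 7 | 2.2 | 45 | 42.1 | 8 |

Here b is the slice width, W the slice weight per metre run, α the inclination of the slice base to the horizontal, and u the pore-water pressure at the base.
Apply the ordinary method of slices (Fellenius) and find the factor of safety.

Ordinary method of slices: FS = Σ[c'·Δl_i + (W_i cosα_i − u_i·Δl_i)·tanφ'] / Σ W_i sinα_i, with Δl_i = b_i / cosα_i.
Slice 1: Δl = 2.8/cos(-4.2°) = 2.808 m; N'_1 = 127·cos(-4.2°) − 12·2.808 = 93.0; c'Δl = 29.20; W sinα = -9.3
Slice 2: Δl = 3.0/cos4.9° = 3.011 m; N'_2 = 328·cos4.9° − 47·3.011 = 185.3; c'Δl = 31.31; W sinα = 28.0
Slice 3: Δl = 2.7/cos14.0° = 2.783 m; N'_3 = 271·cos14.0° − 39·2.783 = 154.4; c'Δl = 28.94; W sinα = 65.6
Slice 4: Δl = 1.6/cos21.0° = 1.714 m; N'_4 = 140·cos21.0° − 0·1.714 = 130.7; c'Δl = 17.82; W sinα = 50.2
Slice 5: Δl = 1.7/cos26.7° = 1.903 m; N'_5 = 125·cos26.7° − 25·1.903 = 64.1; c'Δl = 19.79; W sinα = 56.2
Slice 6: Δl = 2.1/cos33.6° = 2.521 m; N'_6 = 110·cos33.6° − 24·2.521 = 31.1; c'Δl = 26.22; W sinα = 60.9
Slice 7: Δl = 2.2/cos42.1° = 2.965 m; N'_7 = 45·cos42.1° − 8·2.965 = 9.7; c'Δl = 30.84; W sinα = 30.2
Σc'Δl = 184.1 kN/m; ΣN' = 668.3 kN/m; ΣW sinα = 281.7 kN/m
Resisting = 184.1 + 668.3·tan20.7° = 184.1 + 252.5 = 436.6 kN/m
FS = 436.6 / 281.7 = 1.550

FS = 1.55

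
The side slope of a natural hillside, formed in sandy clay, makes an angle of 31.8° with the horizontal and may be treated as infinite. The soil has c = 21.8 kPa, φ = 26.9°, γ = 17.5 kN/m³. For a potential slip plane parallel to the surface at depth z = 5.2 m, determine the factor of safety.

For an infinite slope with a slip plane parallel to the surface (no pore pressure): FS = [c + γz cos²β tanφ] / [γz sinβ cosβ].
γz = 17.5·5.2 = 91.00 kN/m²
Numerator = 21.8 + 91.00·cos²31.8°·tan26.9° = 21.8 + 91.00·0.7223·0.5073 = 55.147 kPa
Denominator = 91.00·sin31.8°·cos31.8° = 91.00·0.5270·0.8499 = 40.755 kPa
FS = 55.147 / 40.755 = 1.353

FS = 1.35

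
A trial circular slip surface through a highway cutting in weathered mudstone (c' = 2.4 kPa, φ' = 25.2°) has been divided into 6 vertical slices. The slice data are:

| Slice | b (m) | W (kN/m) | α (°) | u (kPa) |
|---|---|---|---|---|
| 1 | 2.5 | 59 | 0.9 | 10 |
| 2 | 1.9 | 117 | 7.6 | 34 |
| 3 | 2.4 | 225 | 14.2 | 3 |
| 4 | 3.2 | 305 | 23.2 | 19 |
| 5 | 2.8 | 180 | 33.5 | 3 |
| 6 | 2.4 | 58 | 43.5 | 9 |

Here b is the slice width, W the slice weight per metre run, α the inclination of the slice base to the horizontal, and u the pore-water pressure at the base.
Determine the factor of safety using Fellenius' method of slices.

FS = 1.06

Ordinary method of slices: FS = Σ[c'·Δl_i + (W_i cosα_i − u_i·Δl_i)·tanφ'] / Σ W_i sinα_i, with Δl_i = b_i / cosα_i.
Slice 1: Δl = 2.5/cos0.9° = 2.500 m; N'_1 = 59·cos0.9° − 10·2.500 = 34.0; c'Δl = 6.00; W sinα = 0.9
Slice 2: Δl = 1.9/cos7.6° = 1.917 m; N'_2 = 117·cos7.6° − 34·1.917 = 50.8; c'Δl = 4.60; W sinα = 15.5
Slice 3: Δl = 2.4/cos14.2° = 2.476 m; N'_3 = 225·cos14.2° − 3·2.476 = 210.7; c'Δl = 5.94; W sinα = 55.2
Slice 4: Δl = 3.2/cos23.2° = 3.482 m; N'_4 = 305·cos23.2° − 19·3.482 = 214.2; c'Δl = 8.36; W sinα = 120.2
Slice 5: Δl = 2.8/cos33.5° = 3.358 m; N'_5 = 180·cos33.5° − 3·3.358 = 140.0; c'Δl = 8.06; W sinα = 99.3
Slice 6: Δl = 2.4/cos43.5° = 3.309 m; N'_6 = 58·cos43.5° − 9·3.309 = 12.3; c'Δl = 7.94; W sinα = 39.9
Σc'Δl = 40.9 kN/m; ΣN' = 662.0 kN/m; ΣW sinα = 331.0 kN/m
Resisting = 40.9 + 662.0·tan25.2° = 40.9 + 311.5 = 352.4 kN/m
FS = 352.4 / 331.0 = 1.065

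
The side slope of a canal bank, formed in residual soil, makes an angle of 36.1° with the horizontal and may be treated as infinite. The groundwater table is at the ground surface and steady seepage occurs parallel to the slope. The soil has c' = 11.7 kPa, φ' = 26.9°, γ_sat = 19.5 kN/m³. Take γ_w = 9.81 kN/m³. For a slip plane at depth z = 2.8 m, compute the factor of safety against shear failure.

FS = 0.80

With seepage parallel to the slope and the water table at the surface, the effective normal stress on the slip plane uses the buoyant unit weight γ' = γ_sat − γ_w while the driving shear stress uses γ_sat:
FS = [c' + γ' z cos²β tanφ'] / [γ_sat z sinβ cosβ]
γ' = 19.5 − 9.81 = 9.69 kN/m³
Numerator = 11.7 + 9.69·2.8·cos²36.1°·tan26.9° = 11.7 + 9.69·2.8·0.6528·0.5073 = 20.686 kPa
Denominator = 19.5·2.8·sin36.1°·cos36.1° = 19.5·2.8·0.5892·0.8080 = 25.993 kPa
FS = 20.686 / 25.993 = 0.796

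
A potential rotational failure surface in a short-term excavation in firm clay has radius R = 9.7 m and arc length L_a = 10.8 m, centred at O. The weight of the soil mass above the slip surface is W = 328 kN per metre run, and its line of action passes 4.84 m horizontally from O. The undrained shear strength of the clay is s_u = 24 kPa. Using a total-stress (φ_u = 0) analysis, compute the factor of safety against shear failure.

FS = 1.58

Taking moments about the centre O, the resisting moment is provided by the undrained shear strength acting along the arc:
M_R = s_u·L_a·R = 24·10.80·9.7 = 2514.2 kN·m/m
M_D = W·d = 328·4.84 = 1587.5 kN·m/m
FS = M_R / M_D = 2514.2 / 1587.5 = 1.584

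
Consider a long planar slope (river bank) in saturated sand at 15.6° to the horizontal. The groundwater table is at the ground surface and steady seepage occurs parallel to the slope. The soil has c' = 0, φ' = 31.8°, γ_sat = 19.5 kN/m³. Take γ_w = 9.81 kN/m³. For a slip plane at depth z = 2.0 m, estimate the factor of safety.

FS = 1.10

With seepage parallel to the slope and the water table at the surface, the effective normal stress on the slip plane uses the buoyant unit weight γ' = γ_sat − γ_w while the driving shear stress uses γ_sat:
FS = [c' + γ' z cos²β tanφ'] / [γ_sat z sinβ cosβ]
(For c' = 0 this reduces to FS = (γ'/γ_sat)·tanφ'/tanβ.)
γ' = 19.5 − 9.81 = 9.69 kN/m³
Numerator = 0.0 + 9.69·2.0·cos²15.6°·tan31.8° = 0.0 + 9.69·2.0·0.9277·0.6200 = 11.147 kPa
Denominator = 19.5·2.0·sin15.6°·cos15.6° = 19.5·2.0·0.2689·0.9632 = 10.102 kPa
FS = 11.147 / 10.102 = 1.104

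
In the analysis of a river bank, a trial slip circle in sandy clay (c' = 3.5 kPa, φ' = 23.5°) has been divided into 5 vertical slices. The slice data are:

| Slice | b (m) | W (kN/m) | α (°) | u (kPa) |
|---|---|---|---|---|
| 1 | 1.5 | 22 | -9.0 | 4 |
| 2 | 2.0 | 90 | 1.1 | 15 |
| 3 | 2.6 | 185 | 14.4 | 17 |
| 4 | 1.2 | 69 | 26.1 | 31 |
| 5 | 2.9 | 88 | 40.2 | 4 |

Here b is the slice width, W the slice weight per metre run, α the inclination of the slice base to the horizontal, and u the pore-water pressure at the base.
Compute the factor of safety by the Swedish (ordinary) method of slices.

FS = 1.23

Ordinary method of slices: FS = Σ[c'·Δl_i + (W_i cosα_i − u_i·Δl_i)·tanφ'] / Σ W_i sinα_i, with Δl_i = b_i / cosα_i.
Slice 1: Δl = 1.5/cos(-9.0°) = 1.519 m; N'_1 = 22·cos(-9.0°) − 4·1.519 = 15.7; c'Δl = 5.32; W sinα = -3.4
Slice 2: Δl = 2.0/cos1.1° = 2.000 m; N'_2 = 90·cos1.1° − 15·2.000 = 60.0; c'Δl = 7.00; W sinα = 1.7
Slice 3: Δl = 2.6/cos14.4° = 2.684 m; N'_3 = 185·cos14.4° − 17·2.684 = 133.6; c'Δl = 9.40; W sinα = 46.0
Slice 4: Δl = 1.2/cos26.1° = 1.336 m; N'_4 = 69·cos26.1° − 31·1.336 = 20.5; c'Δl = 4.68; W sinα = 30.4
Slice 5: Δl = 2.9/cos40.2° = 3.797 m; N'_5 = 88·cos40.2° − 4·3.797 = 52.0; c'Δl = 13.29; W sinα = 56.8
Σc'Δl = 39.7 kN/m; ΣN' = 281.8 kN/m; ΣW sinα = 131.4 kN/m
Resisting = 39.7 + 281.8·tan23.5° = 39.7 + 122.5 = 162.2 kN/m
FS = 162.2 / 131.4 = 1.234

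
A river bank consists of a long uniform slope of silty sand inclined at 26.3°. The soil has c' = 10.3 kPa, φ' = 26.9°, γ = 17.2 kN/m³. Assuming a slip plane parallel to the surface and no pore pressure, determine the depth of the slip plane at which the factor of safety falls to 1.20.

Setting FS = 1.20 in FS = [c' + γz cos²β tanφ'] / [γz sinβ cosβ] and solving for z:
z = c' / [γ cosβ (FS·sinβ − cosβ·tanφ')]
  = 10.3 / [17.2·cos26.3°·(1.20·sin26.3° − cos26.3°·tan26.9°)]
  = 10.3 / [17.2·0.8965·(1.20·0.4431 − 0.8965·0.5073)]
  = 10.3 / 1.1853 = 8.690 m

z = 8.69 m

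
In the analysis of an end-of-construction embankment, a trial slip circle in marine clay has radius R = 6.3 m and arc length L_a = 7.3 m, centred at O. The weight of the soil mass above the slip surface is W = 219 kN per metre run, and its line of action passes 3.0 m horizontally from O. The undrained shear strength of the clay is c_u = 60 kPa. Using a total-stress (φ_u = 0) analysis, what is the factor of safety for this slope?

Taking moments about the centre O, the resisting moment is provided by the undrained shear strength acting along the arc:
M_R = c_u·L_a·R = 60·7.30·6.3 = 2759.4 kN·m/m
M_D = W·d = 219·3.0 = 657.0 kN·m/m
FS = M_R / M_D = 2759.4 / 657.0 = 4.200

FS = 4.20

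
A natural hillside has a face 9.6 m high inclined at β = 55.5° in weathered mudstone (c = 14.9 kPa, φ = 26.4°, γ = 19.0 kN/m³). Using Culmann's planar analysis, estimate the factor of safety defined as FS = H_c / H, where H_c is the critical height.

H_c = (4c/γ) · sinβ cosφ / [1 − cos(β − φ)]
    = (4·14.9/19.0) · sin55.5°·cos26.4° / [1 − cos29.1°]
    = 3.137 · 0.7382 / 0.1262 = 18.34 m
FS = H_c / H = 18.34 / 9.6 = 1.911

FS = 1.91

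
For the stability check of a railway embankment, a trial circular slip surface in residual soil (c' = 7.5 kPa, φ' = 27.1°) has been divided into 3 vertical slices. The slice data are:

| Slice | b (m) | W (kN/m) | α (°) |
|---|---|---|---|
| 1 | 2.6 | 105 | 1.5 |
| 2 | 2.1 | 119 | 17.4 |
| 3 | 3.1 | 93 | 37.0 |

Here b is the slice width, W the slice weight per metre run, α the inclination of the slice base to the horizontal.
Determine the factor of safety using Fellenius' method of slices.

Ordinary method of slices: FS = Σ[c'·Δl_i + (W_i cosα_i)·tanφ'] / Σ W_i sinα_i, with Δl_i = b_i / cosα_i.
Slice 1: Δl = 2.6/cos1.5° = 2.601 m; N'_1 = 105·cos1.5° = 105.0; c'Δl = 19.51; W sinα = 2.7
Slice 2: Δl = 2.1/cos17.4° = 2.201 m; N'_2 = 119·cos17.4° = 113.6; c'Δl = 16.51; W sinα = 35.6
Slice 3: Δl = 3.1/cos37.0° = 3.882 m; N'_3 = 93·cos37.0° = 74.3; c'Δl = 29.11; W sinα = 56.0
Σc'Δl = 65.1 kN/m; ΣN' = 292.8 kN/m; ΣW sinα = 94.3 kN/m
Resisting = 65.1 + 292.8·tan27.1° = 65.1 + 149.8 = 215.0 kN/m
FS = 215.0 / 94.3 = 2.279

FS = 2.28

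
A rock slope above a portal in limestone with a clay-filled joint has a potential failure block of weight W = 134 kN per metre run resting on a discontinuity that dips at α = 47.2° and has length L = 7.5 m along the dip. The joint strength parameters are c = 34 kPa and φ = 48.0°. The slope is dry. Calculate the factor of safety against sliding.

FS = 3.62

Resolving the block weight along and normal to the plane and applying the Mohr–Coulomb strength on the joint:
N' = W cosα = 134·cos47.2° = 91.0 kN/m
Driving force T = W sinα = 134·sin47.2° = 98.3 kN/m
Resisting force R = c·L + N'·tanφ = 34·7.5 + 91.0·tan48.0° = 255.0 + 101.1 = 356.1 kN/m
FS = R / T = 356.1 / 98.3 = 3.622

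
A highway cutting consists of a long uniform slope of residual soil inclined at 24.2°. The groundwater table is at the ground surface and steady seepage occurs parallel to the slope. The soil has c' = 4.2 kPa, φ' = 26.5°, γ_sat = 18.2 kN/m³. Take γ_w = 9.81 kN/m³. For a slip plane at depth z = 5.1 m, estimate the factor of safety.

With seepage parallel to the slope and the water table at the surface, the effective normal stress on the slip plane uses the buoyant unit weight γ' = γ_sat − γ_w while the driving shear stress uses γ_sat:
FS = [c' + γ' z cos²β tanφ'] / [γ_sat z sinβ cosβ]
γ' = 18.2 − 9.81 = 8.39 kN/m³
Numerator = 4.2 + 8.39·5.1·cos²24.2°·tan26.5° = 4.2 + 8.39·5.1·0.8320·0.4986 = 21.949 kPa
Denominator = 18.2·5.1·sin24.2°·cos24.2° = 18.2·5.1·0.4099·0.9121 = 34.705 kPa
FS = 21.949 / 34.705 = 0.632

FS = 0.63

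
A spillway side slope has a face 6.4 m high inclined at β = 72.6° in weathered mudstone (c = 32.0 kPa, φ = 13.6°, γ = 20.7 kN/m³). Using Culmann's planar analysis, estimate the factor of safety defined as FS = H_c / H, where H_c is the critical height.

H_c = (4c/γ) · sinβ cosφ / [1 − cos(β − φ)]
    = (4·32.0/20.7) · sin72.6°·cos13.6° / [1 − cos59.0°]
    = 6.184 · 0.9275 / 0.4850 = 11.83 m
FS = H_c / H = 11.83 / 6.4 = 1.848

FS = 1.85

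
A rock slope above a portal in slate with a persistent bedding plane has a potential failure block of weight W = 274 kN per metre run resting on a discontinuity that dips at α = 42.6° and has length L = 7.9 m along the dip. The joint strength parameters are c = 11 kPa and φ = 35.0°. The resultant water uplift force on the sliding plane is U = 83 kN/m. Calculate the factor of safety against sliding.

FS = 0.92

Resolving the block weight along and normal to the plane and applying the Mohr–Coulomb strength on the joint:
N' = W cosα − U = 274·cos42.6° − 83 = 118.7 kN/m
Driving force T = W sinα = 274·sin42.6° = 185.5 kN/m
Resisting force R = c·L + N'·tanφ = 11·7.9 + 118.7·tan35.0° = 86.9 + 83.1 = 170.0 kN/m
FS = R / T = 170.0 / 185.5 = 0.917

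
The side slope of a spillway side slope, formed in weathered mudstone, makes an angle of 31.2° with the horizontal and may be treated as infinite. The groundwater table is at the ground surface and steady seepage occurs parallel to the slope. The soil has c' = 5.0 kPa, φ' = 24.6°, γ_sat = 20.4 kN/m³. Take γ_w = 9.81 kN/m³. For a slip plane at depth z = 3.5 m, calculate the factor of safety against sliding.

FS = 0.55

With seepage parallel to the slope and the water table at the surface, the effective normal stress on the slip plane uses the buoyant unit weight γ' = γ_sat − γ_w while the driving shear stress uses γ_sat:
FS = [c' + γ' z cos²β tanφ'] / [γ_sat z sinβ cosβ]
γ' = 20.4 − 9.81 = 10.59 kN/m³
Numerator = 5.0 + 10.59·3.5·cos²31.2°·tan24.6° = 5.0 + 10.59·3.5·0.7316·0.4578 = 17.416 kPa
Denominator = 20.4·3.5·sin31.2°·cos31.2° = 20.4·3.5·0.5180·0.8554 = 31.637 kPa
FS = 17.416 / 31.637 = 0.550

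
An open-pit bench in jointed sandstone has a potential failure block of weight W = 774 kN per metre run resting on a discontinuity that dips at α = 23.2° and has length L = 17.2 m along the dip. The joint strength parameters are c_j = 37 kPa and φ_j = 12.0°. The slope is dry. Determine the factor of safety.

FS = 2.58

Resolving the block weight along and normal to the plane and applying the Mohr–Coulomb strength on the joint:
N' = W cosα = 774·cos23.2° = 711.4 kN/m
Driving force T = W sinα = 774·sin23.2° = 304.9 kN/m
Resisting force R = c_j·L + N'·tanφ_j = 37·17.2 + 711.4·tan12.0° = 636.4 + 151.2 = 787.6 kN/m
FS = R / T = 787.6 / 304.9 = 2.583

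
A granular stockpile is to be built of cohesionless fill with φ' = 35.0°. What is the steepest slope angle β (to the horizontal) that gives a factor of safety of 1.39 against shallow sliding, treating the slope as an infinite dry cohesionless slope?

β = 26.7°

For an infinite dry cohesionless slope FS = tanφ'/tanβ, so tanβ = tanφ' / FS.
tanβ = tan35.0° / 1.39 = 0.7002 / 1.39 = 0.5037
β = arctan(0.5037) = 26.74°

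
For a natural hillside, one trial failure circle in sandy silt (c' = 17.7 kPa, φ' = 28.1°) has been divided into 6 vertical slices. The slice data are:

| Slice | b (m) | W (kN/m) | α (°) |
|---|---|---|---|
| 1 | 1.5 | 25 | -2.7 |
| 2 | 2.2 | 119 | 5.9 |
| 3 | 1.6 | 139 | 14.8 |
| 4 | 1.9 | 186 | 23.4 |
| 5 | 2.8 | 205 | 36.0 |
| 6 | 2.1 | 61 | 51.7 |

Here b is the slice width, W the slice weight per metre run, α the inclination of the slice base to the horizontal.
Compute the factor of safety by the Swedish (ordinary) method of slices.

Ordinary method of slices: FS = Σ[c'·Δl_i + (W_i cosα_i)·tanφ'] / Σ W_i sinα_i, with Δl_i = b_i / cosα_i.
Slice 1: Δl = 1.5/cos(-2.7°) = 1.502 m; N'_1 = 25·cos(-2.7°) = 25.0; c'Δl = 26.58; W sinα = -1.2
Slice 2: Δl = 2.2/cos5.9° = 2.212 m; N'_2 = 119·cos5.9° = 118.4; c'Δl = 39.15; W sinα = 12.2
Slice 3: Δl = 1.6/cos14.8° = 1.655 m; N'_3 = 139·cos14.8° = 134.4; c'Δl = 29.29; W sinα = 35.5
Slice 4: Δl = 1.9/cos23.4° = 2.070 m; N'_4 = 186·cos23.4° = 170.7; c'Δl = 36.64; W sinα = 73.9
Slice 5: Δl = 2.8/cos36.0° = 3.461 m; N'_5 = 205·cos36.0° = 165.8; c'Δl = 61.26; W sinα = 120.5
Slice 6: Δl = 2.1/cos51.7° = 3.388 m; N'_6 = 61·cos51.7° = 37.8; c'Δl = 59.97; W sinα = 47.9
Σc'Δl = 252.9 kN/m; ΣN' = 652.1 kN/m; ΣW sinα = 288.8 kN/m
Resisting = 252.9 + 652.1·tan28.1° = 252.9 + 348.2 = 601.1 kN/m
FS = 601.1 / 288.8 = 2.081

FS = 2.08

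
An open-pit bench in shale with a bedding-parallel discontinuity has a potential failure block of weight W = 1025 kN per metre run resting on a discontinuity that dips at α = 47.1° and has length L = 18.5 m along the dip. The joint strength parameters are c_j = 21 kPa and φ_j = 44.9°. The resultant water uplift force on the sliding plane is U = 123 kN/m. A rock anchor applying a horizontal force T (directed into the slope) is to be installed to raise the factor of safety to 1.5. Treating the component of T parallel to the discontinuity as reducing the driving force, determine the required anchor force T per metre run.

Resolving forces along and normal to the sliding plane, with the horizontal anchor force T adding T·sinα to the effective normal force and T·cosα acting up the plane against the driving force:
FS = [c_jL + (W cosα − U + T sinα) tanφ_j] / [W sinα − T cosα]
Without the anchor: N' = 574.7 kN/m, driving T_d = 750.9 kN/m, resisting R = 21·18.5 + 574.7·tan44.9° = 961.2 kN/m, FS = 1.28.
Setting FS = 1.5 and solving for T:
1.5·(750.9 − T cos47.1°) = 961.2 + T sin47.1°·tan44.9°
T·(sin47.1°·tan44.9° + 1.5·cos47.1°) = 1.5·750.9 − 961.2
T·(0.7325·0.9965 + 1.5·0.6807) = 1126.3 − 961.2 = 165.0
T·1.7511 = 165.0
T = 94.3 kN/m

T = 94 kN/m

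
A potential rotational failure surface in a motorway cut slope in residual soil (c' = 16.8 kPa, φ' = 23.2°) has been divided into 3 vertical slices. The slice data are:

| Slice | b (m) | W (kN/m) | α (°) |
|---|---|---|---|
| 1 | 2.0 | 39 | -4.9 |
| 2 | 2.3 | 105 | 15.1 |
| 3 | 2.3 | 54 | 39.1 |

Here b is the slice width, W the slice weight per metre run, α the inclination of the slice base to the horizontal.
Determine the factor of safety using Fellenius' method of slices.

Ordinary method of slices: FS = Σ[c'·Δl_i + (W_i cosα_i)·tanφ'] / Σ W_i sinα_i, with Δl_i = b_i / cosα_i.
Slice 1: Δl = 2.0/cos(-4.9°) = 2.007 m; N'_1 = 39·cos(-4.9°) = 38.9; c'Δl = 33.72; W sinα = -3.3
Slice 2: Δl = 2.3/cos15.1° = 2.382 m; N'_2 = 105·cos15.1° = 101.4; c'Δl = 40.02; W sinα = 27.4
Slice 3: Δl = 2.3/cos39.1° = 2.964 m; N'_3 = 54·cos39.1° = 41.9; c'Δl = 49.79; W sinα = 34.1
Σc'Δl = 123.5 kN/m; ΣN' = 182.1 kN/m; ΣW sinα = 58.1 kN/m
Resisting = 123.5 + 182.1·tan23.2° = 123.5 + 78.1 = 201.6 kN/m
FS = 201.6 / 58.1 = 3.471

FS = 3.47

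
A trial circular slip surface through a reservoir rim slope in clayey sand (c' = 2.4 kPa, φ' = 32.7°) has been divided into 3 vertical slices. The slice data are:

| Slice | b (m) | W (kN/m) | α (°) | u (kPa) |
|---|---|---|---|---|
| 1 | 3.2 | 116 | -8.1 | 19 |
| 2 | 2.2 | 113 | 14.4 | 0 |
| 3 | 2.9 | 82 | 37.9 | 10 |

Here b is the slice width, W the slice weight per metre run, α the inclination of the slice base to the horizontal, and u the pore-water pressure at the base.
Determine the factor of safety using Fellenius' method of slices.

Ordinary method of slices: FS = Σ[c'·Δl_i + (W_i cosα_i − u_i·Δl_i)·tanφ'] / Σ W_i sinα_i, with Δl_i = b_i / cosα_i.
Slice 1: Δl = 3.2/cos(-8.1°) = 3.232 m; N'_1 = 116·cos(-8.1°) − 19·3.232 = 53.4; c'Δl = 7.76; W sinα = -16.3
Slice 2: Δl = 2.2/cos14.4° = 2.271 m; N'_2 = 113·cos14.4° − 0·2.271 = 109.4; c'Δl = 5.45; W sinα = 28.1
Slice 3: Δl = 2.9/cos37.9° = 3.675 m; N'_3 = 82·cos37.9° − 10·3.675 = 28.0; c'Δl = 8.82; W sinα = 50.4
Σc'Δl = 22.0 kN/m; ΣN' = 190.8 kN/m; ΣW sinα = 62.1 kN/m
Resisting = 22.0 + 190.8·tan32.7° = 22.0 + 122.5 = 144.5 kN/m
FS = 144.5 / 62.1 = 2.326

FS = 2.33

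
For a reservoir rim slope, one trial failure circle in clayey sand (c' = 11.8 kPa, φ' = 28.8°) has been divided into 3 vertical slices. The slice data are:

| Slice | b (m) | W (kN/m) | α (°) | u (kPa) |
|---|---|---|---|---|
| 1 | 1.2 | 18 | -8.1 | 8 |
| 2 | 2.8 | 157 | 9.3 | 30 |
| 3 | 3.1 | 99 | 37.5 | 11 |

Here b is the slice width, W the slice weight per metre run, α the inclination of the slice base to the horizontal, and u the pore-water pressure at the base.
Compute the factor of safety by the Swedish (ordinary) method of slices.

Ordinary method of slices: FS = Σ[c'·Δl_i + (W_i cosα_i − u_i·Δl_i)·tanφ'] / Σ W_i sinα_i, with Δl_i = b_i / cosα_i.
Slice 1: Δl = 1.2/cos(-8.1°) = 1.212 m; N'_1 = 18·cos(-8.1°) − 8·1.212 = 8.1; c'Δl = 14.30; W sinα = -2.5
Slice 2: Δl = 2.8/cos9.3° = 2.837 m; N'_2 = 157·cos9.3° − 30·2.837 = 69.8; c'Δl = 33.48; W sinα = 25.4
Slice 3: Δl = 3.1/cos37.5° = 3.907 m; N'_3 = 99·cos37.5° − 11·3.907 = 35.6; c'Δl = 46.11; W sinα = 60.3
Σc'Δl = 93.9 kN/m; ΣN' = 113.5 kN/m; ΣW sinα = 83.1 kN/m
Resisting = 93.9 + 113.5·tan28.8° = 93.9 + 62.4 = 156.3 kN/m
FS = 156.3 / 83.1 = 1.881

FS = 1.88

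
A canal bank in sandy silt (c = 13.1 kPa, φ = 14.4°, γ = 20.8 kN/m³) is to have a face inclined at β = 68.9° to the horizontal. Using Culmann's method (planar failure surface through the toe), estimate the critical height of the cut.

Culmann's analysis gives the critical failure plane at α_cr = (β + φ)/2 = (68.9 + 14.4)/2 = 41.7°, and the critical height
H_c = (4c/γ) · sinβ cosφ / [1 − cos(β − φ)]
    = (4·13.1/20.8) · sin68.9°·cos14.4° / [1 − cos(54.5°)]
    = 2.519 · 0.9330·0.9686 / [1 − 0.5807]
    = 2.519 · 0.9036 / 0.4193
    = 5.43 m

H_c = 5.43 m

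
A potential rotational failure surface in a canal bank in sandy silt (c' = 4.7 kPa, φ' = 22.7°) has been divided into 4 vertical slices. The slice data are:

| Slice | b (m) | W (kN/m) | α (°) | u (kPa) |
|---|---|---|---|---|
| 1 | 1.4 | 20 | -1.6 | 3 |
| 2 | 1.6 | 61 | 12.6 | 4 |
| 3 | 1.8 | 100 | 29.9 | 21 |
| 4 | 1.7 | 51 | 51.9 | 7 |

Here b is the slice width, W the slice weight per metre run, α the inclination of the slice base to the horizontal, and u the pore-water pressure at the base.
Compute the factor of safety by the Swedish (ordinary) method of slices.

Ordinary method of slices: FS = Σ[c'·Δl_i + (W_i cosα_i − u_i·Δl_i)·tanφ'] / Σ W_i sinα_i, with Δl_i = b_i / cosα_i.
Slice 1: Δl = 1.4/cos(-1.6°) = 1.401 m; N'_1 = 20·cos(-1.6°) − 3·1.401 = 15.8; c'Δl = 6.58; W sinα = -0.6
Slice 2: Δl = 1.6/cos12.6° = 1.639 m; N'_2 = 61·cos12.6° − 4·1.639 = 53.0; c'Δl = 7.71; W sinα = 13.3
Slice 3: Δl = 1.8/cos29.9° = 2.076 m; N'_3 = 100·cos29.9° − 21·2.076 = 43.1; c'Δl = 9.76; W sinα = 49.8
Slice 4: Δl = 1.7/cos51.9° = 2.755 m; N'_4 = 51·cos51.9° − 7·2.755 = 12.2; c'Δl = 12.95; W sinα = 40.1
Σc'Δl = 37.0 kN/m; ΣN' = 124.0 kN/m; ΣW sinα = 102.7 kN/m
Resisting = 37.0 + 124.0·tan22.7° = 37.0 + 51.9 = 88.9 kN/m
FS = 88.9 / 102.7 = 0.865

FS = 0.87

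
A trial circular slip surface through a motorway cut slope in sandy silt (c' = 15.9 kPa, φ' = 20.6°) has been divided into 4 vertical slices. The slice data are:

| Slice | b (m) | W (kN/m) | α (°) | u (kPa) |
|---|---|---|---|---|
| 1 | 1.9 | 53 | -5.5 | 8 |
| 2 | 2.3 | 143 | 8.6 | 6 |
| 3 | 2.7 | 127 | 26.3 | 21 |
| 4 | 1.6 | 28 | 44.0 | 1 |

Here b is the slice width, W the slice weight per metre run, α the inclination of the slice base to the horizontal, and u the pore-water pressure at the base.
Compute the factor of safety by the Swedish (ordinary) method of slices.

Ordinary method of slices: FS = Σ[c'·Δl_i + (W_i cosα_i − u_i·Δl_i)·tanφ'] / Σ W_i sinα_i, with Δl_i = b_i / cosα_i.
Slice 1: Δl = 1.9/cos(-5.5°) = 1.909 m; N'_1 = 53·cos(-5.5°) − 8·1.909 = 37.5; c'Δl = 30.35; W sinα = -5.1
Slice 2: Δl = 2.3/cos8.6° = 2.326 m; N'_2 = 143·cos8.6° − 6·2.326 = 127.4; c'Δl = 36.99; W sinα = 21.4
Slice 3: Δl = 2.7/cos26.3° = 3.012 m; N'_3 = 127·cos26.3° − 21·3.012 = 50.6; c'Δl = 47.89; W sinα = 56.3
Slice 4: Δl = 1.6/cos44.0° = 2.224 m; N'_4 = 28·cos44.0° − 1·2.224 = 17.9; c'Δl = 35.37; W sinα = 19.5
Σc'Δl = 150.6 kN/m; ΣN' = 233.4 kN/m; ΣW sinα = 92.0 kN/m
Resisting = 150.6 + 233.4·tan20.6° = 150.6 + 87.7 = 238.3 kN/m
FS = 238.3 / 92.0 = 2.590

FS = 2.59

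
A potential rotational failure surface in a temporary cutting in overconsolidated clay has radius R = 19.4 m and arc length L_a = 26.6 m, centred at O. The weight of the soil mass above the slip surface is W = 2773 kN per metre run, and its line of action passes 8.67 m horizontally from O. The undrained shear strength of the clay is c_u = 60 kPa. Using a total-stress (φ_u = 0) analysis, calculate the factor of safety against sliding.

Taking moments about the centre O, the resisting moment is provided by the undrained shear strength acting along the arc:
M_R = c_u·L_a·R = 60·26.60·19.4 = 30962.4 kN·m/m
M_D = W·d = 2773·8.67 = 24041.9 kN·m/m
FS = M_R / M_D = 30962.4 / 24041.9 = 1.288

FS = 1.29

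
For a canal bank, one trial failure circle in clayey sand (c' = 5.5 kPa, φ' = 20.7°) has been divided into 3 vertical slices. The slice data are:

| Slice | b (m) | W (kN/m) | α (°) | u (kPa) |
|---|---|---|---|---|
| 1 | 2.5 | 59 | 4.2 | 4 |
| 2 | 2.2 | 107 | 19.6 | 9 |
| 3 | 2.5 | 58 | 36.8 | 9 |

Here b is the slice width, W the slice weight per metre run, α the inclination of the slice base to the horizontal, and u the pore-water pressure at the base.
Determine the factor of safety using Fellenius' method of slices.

FS = 1.33

Ordinary method of slices: FS = Σ[c'·Δl_i + (W_i cosα_i − u_i·Δl_i)·tanφ'] / Σ W_i sinα_i, with Δl_i = b_i / cosα_i.
Slice 1: Δl = 2.5/cos4.2° = 2.507 m; N'_1 = 59·cos4.2° − 4·2.507 = 48.8; c'Δl = 13.79; W sinα = 4.3
Slice 2: Δl = 2.2/cos19.6° = 2.335 m; N'_2 = 107·cos19.6° − 9·2.335 = 79.8; c'Δl = 12.84; W sinα = 35.9
Slice 3: Δl = 2.5/cos36.8° = 3.122 m; N'_3 = 58·cos36.8° − 9·3.122 = 18.3; c'Δl = 17.17; W sinα = 34.7
Σc'Δl = 43.8 kN/m; ΣN' = 146.9 kN/m; ΣW sinα = 75.0 kN/m
Resisting = 43.8 + 146.9·tan20.7° = 43.8 + 55.5 = 99.3 kN/m
FS = 99.3 / 75.0 = 1.325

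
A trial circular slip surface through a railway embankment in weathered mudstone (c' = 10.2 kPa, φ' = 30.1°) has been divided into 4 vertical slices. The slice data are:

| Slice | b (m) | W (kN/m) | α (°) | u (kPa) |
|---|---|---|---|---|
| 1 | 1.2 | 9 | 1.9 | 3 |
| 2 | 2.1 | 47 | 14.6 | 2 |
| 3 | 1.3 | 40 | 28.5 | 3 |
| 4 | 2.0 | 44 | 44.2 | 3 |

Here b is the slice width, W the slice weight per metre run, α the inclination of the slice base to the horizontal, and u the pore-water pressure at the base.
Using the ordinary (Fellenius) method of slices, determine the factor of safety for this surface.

FS = 2.20

Ordinary method of slices: FS = Σ[c'·Δl_i + (W_i cosα_i − u_i·Δl_i)·tanφ'] / Σ W_i sinα_i, with Δl_i = b_i / cosα_i.
Slice 1: Δl = 1.2/cos1.9° = 1.201 m; N'_1 = 9·cos1.9° − 3·1.201 = 5.4; c'Δl = 12.25; W sinα = 0.3
Slice 2: Δl = 2.1/cos14.6° = 2.170 m; N'_2 = 47·cos14.6° − 2·2.170 = 41.1; c'Δl = 22.13; W sinα = 11.8
Slice 3: Δl = 1.3/cos28.5° = 1.479 m; N'_3 = 40·cos28.5° − 3·1.479 = 30.7; c'Δl = 15.09; W sinα = 19.1
Slice 4: Δl = 2.0/cos44.2° = 2.790 m; N'_4 = 44·cos44.2° − 3·2.790 = 23.2; c'Δl = 28.46; W sinα = 30.7
Σc'Δl = 77.9 kN/m; ΣN' = 100.4 kN/m; ΣW sinα = 61.9 kN/m
Resisting = 77.9 + 100.4·tan30.1° = 77.9 + 58.2 = 136.1 kN/m
FS = 136.1 / 61.9 = 2.199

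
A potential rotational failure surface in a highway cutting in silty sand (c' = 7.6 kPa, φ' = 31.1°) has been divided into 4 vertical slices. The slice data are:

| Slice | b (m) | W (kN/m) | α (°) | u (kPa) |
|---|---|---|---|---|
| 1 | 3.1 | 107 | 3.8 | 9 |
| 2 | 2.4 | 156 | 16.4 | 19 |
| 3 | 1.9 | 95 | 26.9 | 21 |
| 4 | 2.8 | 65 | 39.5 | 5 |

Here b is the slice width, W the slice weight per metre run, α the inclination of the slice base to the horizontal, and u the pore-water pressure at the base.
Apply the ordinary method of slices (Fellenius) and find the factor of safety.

FS = 1.76

Ordinary method of slices: FS = Σ[c'·Δl_i + (W_i cosα_i − u_i·Δl_i)·tanφ'] / Σ W_i sinα_i, with Δl_i = b_i / cosα_i.
Slice 1: Δl = 3.1/cos3.8° = 3.107 m; N'_1 = 107·cos3.8° − 9·3.107 = 78.8; c'Δl = 23.61; W sinα = 7.1
Slice 2: Δl = 2.4/cos16.4° = 2.502 m; N'_2 = 156·cos16.4° − 19·2.502 = 102.1; c'Δl = 19.01; W sinα = 44.0
Slice 3: Δl = 1.9/cos26.9° = 2.131 m; N'_3 = 95·cos26.9° − 21·2.131 = 40.0; c'Δl = 16.19; W sinα = 43.0
Slice 4: Δl = 2.8/cos39.5° = 3.629 m; N'_4 = 65·cos39.5° − 5·3.629 = 32.0; c'Δl = 27.58; W sinα = 41.3
Σc'Δl = 86.4 kN/m; ΣN' = 252.9 kN/m; ΣW sinα = 135.5 kN/m
Resisting = 86.4 + 252.9·tan31.1° = 86.4 + 152.6 = 239.0 kN/m
FS = 239.0 / 135.5 = 1.764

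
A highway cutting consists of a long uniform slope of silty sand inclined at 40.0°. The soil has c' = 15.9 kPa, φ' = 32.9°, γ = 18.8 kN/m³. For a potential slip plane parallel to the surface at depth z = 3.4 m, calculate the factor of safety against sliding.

For an infinite slope with a slip plane parallel to the surface (no pore pressure): FS = [c' + γz cos²β tanφ'] / [γz sinβ cosβ].
γz = 18.8·3.4 = 63.92 kN/m²
Numerator = 15.9 + 63.92·cos²40.0°·tan32.9° = 15.9 + 63.92·0.5868·0.6469 = 40.166 kPa
Denominator = 63.92·sin40.0°·cos40.0° = 63.92·0.6428·0.7660 = 31.474 kPa
FS = 40.166 / 31.474 = 1.276

FS = 1.28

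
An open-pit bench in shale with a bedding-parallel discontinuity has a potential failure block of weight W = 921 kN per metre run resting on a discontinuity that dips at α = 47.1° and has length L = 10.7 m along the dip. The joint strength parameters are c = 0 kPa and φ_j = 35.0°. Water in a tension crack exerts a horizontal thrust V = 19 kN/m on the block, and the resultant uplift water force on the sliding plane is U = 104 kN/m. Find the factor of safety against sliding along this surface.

Resolving the block weight along and normal to the plane and applying the Mohr–Coulomb strength on the joint:
N' = W cosα − U − V sinα = 921·cos47.1° − 104 − 19·sin47.1° = 509.0 kN/m
Driving force T = W sinα + V cosα = 921·sin47.1° + 19·cos47.1° = 687.6 kN/m
Resisting force R = c·L + N'·tanφ_j = 0·10.7 + 509.0·tan35.0° = 0.0 + 356.4 = 356.4 kN/m
FS = R / T = 356.4 / 687.6 = 0.518

FS = 0.52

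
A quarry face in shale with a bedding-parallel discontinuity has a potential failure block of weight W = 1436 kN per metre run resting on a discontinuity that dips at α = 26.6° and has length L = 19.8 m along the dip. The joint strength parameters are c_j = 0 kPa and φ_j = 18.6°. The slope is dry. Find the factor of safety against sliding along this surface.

Resolving the block weight along and normal to the plane and applying the Mohr–Coulomb strength on the joint:
N' = W cosα = 1436·cos26.6° = 1284.0 kN/m
Driving force T = W sinα = 1436·sin26.6° = 643.0 kN/m
Resisting force R = c_j·L + N'·tanφ_j = 0·19.8 + 1284.0·tan18.6° = 0.0 + 432.1 = 432.1 kN/m
FS = R / T = 432.1 / 643.0 = 0.672

FS = 0.67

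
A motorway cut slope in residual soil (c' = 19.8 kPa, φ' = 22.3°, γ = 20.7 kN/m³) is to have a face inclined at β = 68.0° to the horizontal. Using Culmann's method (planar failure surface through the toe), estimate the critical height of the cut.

H_c = 10.88 m

Culmann's analysis gives the critical failure plane at α_cr = (β + φ')/2 = (68.0 + 22.3)/2 = 45.1°, and the critical height
H_c = (4c'/γ) · sinβ cosφ' / [1 − cos(β − φ')]
    = (4·19.8/20.7) · sin68.0°·cos22.3° / [1 − cos(45.7°)]
    = 3.826 · 0.9272·0.9252 / [1 − 0.6984]
    = 3.826 · 0.8578 / 0.3016
    = 10.88 m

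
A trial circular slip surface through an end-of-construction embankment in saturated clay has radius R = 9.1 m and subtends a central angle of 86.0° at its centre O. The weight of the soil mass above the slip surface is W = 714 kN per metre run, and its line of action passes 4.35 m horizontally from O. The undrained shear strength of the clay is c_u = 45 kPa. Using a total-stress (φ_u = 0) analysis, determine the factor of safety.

FS = 1.80

Taking moments about the centre O, the resisting moment is provided by the undrained shear strength acting along the arc:
Arc length L_a = R·θ = 9.1·(86.0°·π/180) = 9.1·1.5010 = 13.66 m
M_R = c_u·L_a·R = 45·13.66·9.1 = 5593.3 kN·m/m
M_D = W·d = 714·4.35 = 3105.9 kN·m/m
FS = M_R / M_D = 5593.3 / 3105.9 = 1.801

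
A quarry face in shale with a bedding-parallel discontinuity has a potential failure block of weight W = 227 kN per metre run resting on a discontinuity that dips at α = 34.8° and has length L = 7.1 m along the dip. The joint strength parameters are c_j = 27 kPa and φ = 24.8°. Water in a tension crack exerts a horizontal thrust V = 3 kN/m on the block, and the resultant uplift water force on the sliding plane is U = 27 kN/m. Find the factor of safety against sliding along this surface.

Resolving the block weight along and normal to the plane and applying the Mohr–Coulomb strength on the joint:
N' = W cosα − U − V sinα = 227·cos34.8° − 27 − 3·sin34.8° = 157.7 kN/m
Driving force T = W sinα + V cosα = 227·sin34.8° + 3·cos34.8° = 132.0 kN/m
Resisting force R = c_j·L + N'·tanφ = 27·7.1 + 157.7·tan24.8° = 191.7 + 72.9 = 264.6 kN/m
FS = R / T = 264.6 / 132.0 = 2.004

FS = 2.00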